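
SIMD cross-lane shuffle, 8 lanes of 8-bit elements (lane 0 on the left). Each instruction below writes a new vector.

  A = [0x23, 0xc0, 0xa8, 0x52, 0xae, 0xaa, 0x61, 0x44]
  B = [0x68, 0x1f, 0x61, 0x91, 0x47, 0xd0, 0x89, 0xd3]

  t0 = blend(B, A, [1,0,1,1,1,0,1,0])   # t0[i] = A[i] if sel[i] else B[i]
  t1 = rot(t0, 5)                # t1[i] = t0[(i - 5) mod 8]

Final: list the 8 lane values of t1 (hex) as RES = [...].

→ t0 |23|1f|a8|52|ae|d0|61|d3|
→ t1 |52|ae|d0|61|d3|23|1f|a8|

RES = [0x52, 0xae, 0xd0, 0x61, 0xd3, 0x23, 0x1f, 0xa8]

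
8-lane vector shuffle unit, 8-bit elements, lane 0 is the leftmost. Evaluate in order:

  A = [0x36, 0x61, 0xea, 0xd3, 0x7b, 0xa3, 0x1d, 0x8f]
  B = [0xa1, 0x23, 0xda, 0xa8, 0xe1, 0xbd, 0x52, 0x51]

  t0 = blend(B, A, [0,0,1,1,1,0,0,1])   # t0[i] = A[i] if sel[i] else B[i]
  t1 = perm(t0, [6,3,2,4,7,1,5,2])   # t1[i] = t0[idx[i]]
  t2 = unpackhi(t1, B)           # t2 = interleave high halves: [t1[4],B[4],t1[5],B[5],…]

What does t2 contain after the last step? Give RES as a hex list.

t0 = [0xa1, 0x23, 0xea, 0xd3, 0x7b, 0xbd, 0x52, 0x8f]
t1 = [0x52, 0xd3, 0xea, 0x7b, 0x8f, 0x23, 0xbd, 0xea]
t2 = [0x8f, 0xe1, 0x23, 0xbd, 0xbd, 0x52, 0xea, 0x51]

RES = [0x8f, 0xe1, 0x23, 0xbd, 0xbd, 0x52, 0xea, 0x51]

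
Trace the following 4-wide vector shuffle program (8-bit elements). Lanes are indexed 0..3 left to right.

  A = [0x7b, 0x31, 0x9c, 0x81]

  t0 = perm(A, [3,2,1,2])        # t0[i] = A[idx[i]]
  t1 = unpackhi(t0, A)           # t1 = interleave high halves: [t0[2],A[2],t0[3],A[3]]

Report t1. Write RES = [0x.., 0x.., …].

  t0: 81 9c 31 9c
  t1: 31 9c 9c 81

RES = [0x31, 0x9c, 0x9c, 0x81]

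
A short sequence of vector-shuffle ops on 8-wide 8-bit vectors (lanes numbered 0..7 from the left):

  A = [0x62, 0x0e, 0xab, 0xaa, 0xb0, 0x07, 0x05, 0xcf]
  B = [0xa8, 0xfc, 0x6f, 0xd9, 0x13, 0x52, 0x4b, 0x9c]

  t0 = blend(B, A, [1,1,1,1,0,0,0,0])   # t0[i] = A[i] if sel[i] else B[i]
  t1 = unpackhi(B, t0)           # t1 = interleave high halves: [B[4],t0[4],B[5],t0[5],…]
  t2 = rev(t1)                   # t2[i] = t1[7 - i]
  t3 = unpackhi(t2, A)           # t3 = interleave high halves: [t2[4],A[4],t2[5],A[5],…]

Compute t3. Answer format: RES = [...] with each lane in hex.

  t0: 62 0e ab aa 13 52 4b 9c
  t1: 13 13 52 52 4b 4b 9c 9c
  t2: 9c 9c 4b 4b 52 52 13 13
  t3: 52 b0 52 07 13 05 13 cf

RES = [ 0x52  0xb0  0x52  0x07  0x13  0x05  0x13  0xcf ]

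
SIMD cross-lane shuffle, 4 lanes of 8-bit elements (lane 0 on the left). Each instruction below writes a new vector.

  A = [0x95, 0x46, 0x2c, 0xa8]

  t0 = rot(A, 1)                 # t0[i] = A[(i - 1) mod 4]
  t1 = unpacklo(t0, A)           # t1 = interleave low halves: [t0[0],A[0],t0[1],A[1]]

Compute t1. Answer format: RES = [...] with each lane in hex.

RES = [ 0xa8  0x95  0x95  0x46 ]

  t0: a8 95 46 2c
  t1: a8 95 95 46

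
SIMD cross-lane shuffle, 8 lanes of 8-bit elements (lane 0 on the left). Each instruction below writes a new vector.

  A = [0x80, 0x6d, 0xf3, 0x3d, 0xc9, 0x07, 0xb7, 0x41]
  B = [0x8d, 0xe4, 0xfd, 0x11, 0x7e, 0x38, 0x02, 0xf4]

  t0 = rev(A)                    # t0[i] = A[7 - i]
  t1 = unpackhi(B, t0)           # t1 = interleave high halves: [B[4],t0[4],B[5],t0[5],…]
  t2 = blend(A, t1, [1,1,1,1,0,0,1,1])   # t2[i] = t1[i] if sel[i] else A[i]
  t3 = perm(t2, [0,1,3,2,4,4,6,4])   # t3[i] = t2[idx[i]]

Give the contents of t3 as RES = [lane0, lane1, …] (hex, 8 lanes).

RES = [ 0x7e  0x3d  0xf3  0x38  0xc9  0xc9  0xf4  0xc9 ]

t0 = [0x41, 0xb7, 0x07, 0xc9, 0x3d, 0xf3, 0x6d, 0x80]
t1 = [0x7e, 0x3d, 0x38, 0xf3, 0x02, 0x6d, 0xf4, 0x80]
t2 = [0x7e, 0x3d, 0x38, 0xf3, 0xc9, 0x07, 0xf4, 0x80]
t3 = [0x7e, 0x3d, 0xf3, 0x38, 0xc9, 0xc9, 0xf4, 0xc9]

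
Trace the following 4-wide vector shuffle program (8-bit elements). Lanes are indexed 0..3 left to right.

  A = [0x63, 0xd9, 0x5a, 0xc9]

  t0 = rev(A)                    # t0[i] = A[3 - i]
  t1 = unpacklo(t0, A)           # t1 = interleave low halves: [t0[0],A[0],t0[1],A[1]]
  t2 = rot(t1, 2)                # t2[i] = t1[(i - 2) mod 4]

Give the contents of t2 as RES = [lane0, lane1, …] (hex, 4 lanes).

t0 = [0xc9, 0x5a, 0xd9, 0x63]
t1 = [0xc9, 0x63, 0x5a, 0xd9]
t2 = [0x5a, 0xd9, 0xc9, 0x63]

RES = [ 0x5a  0xd9  0xc9  0x63 ]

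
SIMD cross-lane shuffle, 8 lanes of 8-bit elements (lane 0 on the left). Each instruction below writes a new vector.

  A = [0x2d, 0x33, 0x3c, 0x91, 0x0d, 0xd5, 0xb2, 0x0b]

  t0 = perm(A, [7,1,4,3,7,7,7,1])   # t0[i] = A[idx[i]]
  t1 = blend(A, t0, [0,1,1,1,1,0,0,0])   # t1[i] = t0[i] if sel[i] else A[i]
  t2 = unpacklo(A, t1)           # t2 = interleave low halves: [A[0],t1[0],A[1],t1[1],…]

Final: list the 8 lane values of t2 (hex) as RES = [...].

RES = [ 0x2d  0x2d  0x33  0x33  0x3c  0x0d  0x91  0x91 ]

t0 = [0x0b, 0x33, 0x0d, 0x91, 0x0b, 0x0b, 0x0b, 0x33]
t1 = [0x2d, 0x33, 0x0d, 0x91, 0x0b, 0xd5, 0xb2, 0x0b]
t2 = [0x2d, 0x2d, 0x33, 0x33, 0x3c, 0x0d, 0x91, 0x91]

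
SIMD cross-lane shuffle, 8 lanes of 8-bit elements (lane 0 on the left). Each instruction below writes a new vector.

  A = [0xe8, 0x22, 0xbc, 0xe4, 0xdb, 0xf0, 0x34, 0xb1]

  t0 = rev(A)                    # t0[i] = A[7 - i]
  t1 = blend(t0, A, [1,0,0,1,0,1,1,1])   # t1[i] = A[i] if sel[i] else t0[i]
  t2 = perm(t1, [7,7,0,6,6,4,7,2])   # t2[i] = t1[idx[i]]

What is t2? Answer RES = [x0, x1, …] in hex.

RES = [ 0xb1  0xb1  0xe8  0x34  0x34  0xe4  0xb1  0xf0 ]

t0 = [0xb1, 0x34, 0xf0, 0xdb, 0xe4, 0xbc, 0x22, 0xe8]
t1 = [0xe8, 0x34, 0xf0, 0xe4, 0xe4, 0xf0, 0x34, 0xb1]
t2 = [0xb1, 0xb1, 0xe8, 0x34, 0x34, 0xe4, 0xb1, 0xf0]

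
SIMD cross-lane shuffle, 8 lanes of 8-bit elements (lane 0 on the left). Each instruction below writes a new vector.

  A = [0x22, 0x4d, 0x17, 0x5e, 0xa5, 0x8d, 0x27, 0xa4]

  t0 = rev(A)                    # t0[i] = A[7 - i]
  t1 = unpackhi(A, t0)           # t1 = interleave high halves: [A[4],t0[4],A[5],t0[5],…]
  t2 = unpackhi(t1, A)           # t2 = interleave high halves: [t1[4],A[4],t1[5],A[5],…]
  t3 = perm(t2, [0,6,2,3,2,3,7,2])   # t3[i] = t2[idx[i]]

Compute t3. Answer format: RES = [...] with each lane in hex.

→ t0 |a4|27|8d|a5|5e|17|4d|22|
→ t1 |a5|5e|8d|17|27|4d|a4|22|
→ t2 |27|a5|4d|8d|a4|27|22|a4|
→ t3 |27|22|4d|8d|4d|8d|a4|4d|

RES = [0x27, 0x22, 0x4d, 0x8d, 0x4d, 0x8d, 0xa4, 0x4d]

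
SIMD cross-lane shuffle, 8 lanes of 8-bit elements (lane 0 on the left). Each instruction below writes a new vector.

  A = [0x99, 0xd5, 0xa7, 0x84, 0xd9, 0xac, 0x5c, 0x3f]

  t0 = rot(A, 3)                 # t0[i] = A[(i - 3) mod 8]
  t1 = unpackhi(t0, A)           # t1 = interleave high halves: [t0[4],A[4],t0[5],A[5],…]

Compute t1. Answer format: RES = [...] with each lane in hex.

→ t0 |ac|5c|3f|99|d5|a7|84|d9|
→ t1 |d5|d9|a7|ac|84|5c|d9|3f|

RES = [0xd5, 0xd9, 0xa7, 0xac, 0x84, 0x5c, 0xd9, 0x3f]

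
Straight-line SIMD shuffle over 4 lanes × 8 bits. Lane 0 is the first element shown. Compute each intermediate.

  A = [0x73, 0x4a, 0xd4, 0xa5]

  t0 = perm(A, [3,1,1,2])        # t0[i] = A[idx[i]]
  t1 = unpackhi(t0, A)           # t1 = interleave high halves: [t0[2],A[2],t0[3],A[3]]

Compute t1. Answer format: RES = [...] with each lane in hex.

→ t0 |a5|4a|4a|d4|
→ t1 |4a|d4|d4|a5|

RES = [0x4a, 0xd4, 0xd4, 0xa5]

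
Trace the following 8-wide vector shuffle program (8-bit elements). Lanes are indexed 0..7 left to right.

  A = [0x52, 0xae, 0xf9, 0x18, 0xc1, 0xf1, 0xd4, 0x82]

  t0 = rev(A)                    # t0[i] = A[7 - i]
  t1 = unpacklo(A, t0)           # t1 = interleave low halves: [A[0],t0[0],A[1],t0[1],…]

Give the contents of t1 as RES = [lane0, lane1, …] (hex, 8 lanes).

→ t0 |82|d4|f1|c1|18|f9|ae|52|
→ t1 |52|82|ae|d4|f9|f1|18|c1|

RES = [0x52, 0x82, 0xae, 0xd4, 0xf9, 0xf1, 0x18, 0xc1]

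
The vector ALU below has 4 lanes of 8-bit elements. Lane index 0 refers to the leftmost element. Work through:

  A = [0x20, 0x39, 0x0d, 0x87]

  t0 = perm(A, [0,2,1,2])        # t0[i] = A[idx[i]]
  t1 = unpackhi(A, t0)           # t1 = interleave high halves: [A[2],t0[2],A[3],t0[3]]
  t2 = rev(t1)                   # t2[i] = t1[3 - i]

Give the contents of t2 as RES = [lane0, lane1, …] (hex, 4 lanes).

→ t0 |20|0d|39|0d|
→ t1 |0d|39|87|0d|
→ t2 |0d|87|39|0d|

RES = [0x0d, 0x87, 0x39, 0x0d]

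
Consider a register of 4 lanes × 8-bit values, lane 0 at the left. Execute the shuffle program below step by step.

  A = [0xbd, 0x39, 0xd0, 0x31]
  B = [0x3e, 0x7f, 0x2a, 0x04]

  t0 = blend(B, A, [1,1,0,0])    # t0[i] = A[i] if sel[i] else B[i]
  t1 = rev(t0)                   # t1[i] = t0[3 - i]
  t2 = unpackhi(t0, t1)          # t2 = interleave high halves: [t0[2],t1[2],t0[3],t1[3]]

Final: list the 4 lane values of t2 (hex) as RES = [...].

  t0: bd 39 2a 04
  t1: 04 2a 39 bd
  t2: 2a 39 04 bd

RES = [0x2a, 0x39, 0x04, 0xbd]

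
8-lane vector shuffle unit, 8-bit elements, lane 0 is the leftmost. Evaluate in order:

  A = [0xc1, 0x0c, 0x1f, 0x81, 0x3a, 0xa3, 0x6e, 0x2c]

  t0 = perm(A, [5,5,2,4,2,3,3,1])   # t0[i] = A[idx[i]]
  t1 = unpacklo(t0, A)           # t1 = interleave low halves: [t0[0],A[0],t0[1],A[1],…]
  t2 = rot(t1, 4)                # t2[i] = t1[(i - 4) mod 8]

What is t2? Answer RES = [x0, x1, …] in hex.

  t0: a3 a3 1f 3a 1f 81 81 0c
  t1: a3 c1 a3 0c 1f 1f 3a 81
  t2: 1f 1f 3a 81 a3 c1 a3 0c

RES = [0x1f, 0x1f, 0x3a, 0x81, 0xa3, 0xc1, 0xa3, 0x0c]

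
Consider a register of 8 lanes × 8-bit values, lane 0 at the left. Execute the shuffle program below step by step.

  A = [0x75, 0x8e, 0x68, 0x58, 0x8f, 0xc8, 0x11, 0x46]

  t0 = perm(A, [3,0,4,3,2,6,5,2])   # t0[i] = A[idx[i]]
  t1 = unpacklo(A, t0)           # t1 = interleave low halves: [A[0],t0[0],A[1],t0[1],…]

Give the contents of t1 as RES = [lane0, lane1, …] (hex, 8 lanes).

RES = [ 0x75  0x58  0x8e  0x75  0x68  0x8f  0x58  0x58 ]

  t0: 58 75 8f 58 68 11 c8 68
  t1: 75 58 8e 75 68 8f 58 58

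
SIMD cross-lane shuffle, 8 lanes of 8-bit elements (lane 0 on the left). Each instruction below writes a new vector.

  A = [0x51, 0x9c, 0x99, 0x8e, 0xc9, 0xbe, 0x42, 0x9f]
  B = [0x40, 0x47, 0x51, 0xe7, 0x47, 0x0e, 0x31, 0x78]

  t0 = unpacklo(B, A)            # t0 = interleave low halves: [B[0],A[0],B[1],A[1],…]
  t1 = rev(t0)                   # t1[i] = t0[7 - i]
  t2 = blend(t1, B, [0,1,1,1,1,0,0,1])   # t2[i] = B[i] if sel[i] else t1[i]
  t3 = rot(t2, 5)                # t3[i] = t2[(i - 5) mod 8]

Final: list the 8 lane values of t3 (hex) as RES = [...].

RES = [0xe7, 0x47, 0x47, 0x51, 0x78, 0x8e, 0x47, 0x51]

t0 = [0x40, 0x51, 0x47, 0x9c, 0x51, 0x99, 0xe7, 0x8e]
t1 = [0x8e, 0xe7, 0x99, 0x51, 0x9c, 0x47, 0x51, 0x40]
t2 = [0x8e, 0x47, 0x51, 0xe7, 0x47, 0x47, 0x51, 0x78]
t3 = [0xe7, 0x47, 0x47, 0x51, 0x78, 0x8e, 0x47, 0x51]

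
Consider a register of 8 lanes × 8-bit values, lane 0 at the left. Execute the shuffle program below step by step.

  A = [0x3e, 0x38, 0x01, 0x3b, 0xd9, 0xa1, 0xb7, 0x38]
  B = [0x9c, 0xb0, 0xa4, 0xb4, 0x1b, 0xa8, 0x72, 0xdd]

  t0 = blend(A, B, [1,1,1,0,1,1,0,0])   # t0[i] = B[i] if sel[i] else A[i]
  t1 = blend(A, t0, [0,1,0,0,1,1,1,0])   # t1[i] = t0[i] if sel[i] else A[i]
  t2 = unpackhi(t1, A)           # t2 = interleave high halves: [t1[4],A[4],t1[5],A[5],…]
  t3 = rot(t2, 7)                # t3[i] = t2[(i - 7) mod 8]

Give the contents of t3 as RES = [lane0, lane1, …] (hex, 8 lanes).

RES = [0xd9, 0xa8, 0xa1, 0xb7, 0xb7, 0x38, 0x38, 0x1b]

t0 = [0x9c, 0xb0, 0xa4, 0x3b, 0x1b, 0xa8, 0xb7, 0x38]
t1 = [0x3e, 0xb0, 0x01, 0x3b, 0x1b, 0xa8, 0xb7, 0x38]
t2 = [0x1b, 0xd9, 0xa8, 0xa1, 0xb7, 0xb7, 0x38, 0x38]
t3 = [0xd9, 0xa8, 0xa1, 0xb7, 0xb7, 0x38, 0x38, 0x1b]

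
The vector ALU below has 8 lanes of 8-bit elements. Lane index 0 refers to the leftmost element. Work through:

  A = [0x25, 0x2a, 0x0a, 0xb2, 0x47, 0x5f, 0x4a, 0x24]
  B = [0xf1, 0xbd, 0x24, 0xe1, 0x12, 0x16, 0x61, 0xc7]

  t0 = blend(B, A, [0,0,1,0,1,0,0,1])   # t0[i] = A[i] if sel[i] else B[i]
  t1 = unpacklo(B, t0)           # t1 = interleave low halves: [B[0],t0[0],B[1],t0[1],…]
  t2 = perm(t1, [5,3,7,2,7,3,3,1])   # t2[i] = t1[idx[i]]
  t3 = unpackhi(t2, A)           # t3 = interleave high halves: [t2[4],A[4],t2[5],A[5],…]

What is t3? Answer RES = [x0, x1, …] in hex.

RES = [0xe1, 0x47, 0xbd, 0x5f, 0xbd, 0x4a, 0xf1, 0x24]

→ t0 |f1|bd|0a|e1|47|16|61|24|
→ t1 |f1|f1|bd|bd|24|0a|e1|e1|
→ t2 |0a|bd|e1|bd|e1|bd|bd|f1|
→ t3 |e1|47|bd|5f|bd|4a|f1|24|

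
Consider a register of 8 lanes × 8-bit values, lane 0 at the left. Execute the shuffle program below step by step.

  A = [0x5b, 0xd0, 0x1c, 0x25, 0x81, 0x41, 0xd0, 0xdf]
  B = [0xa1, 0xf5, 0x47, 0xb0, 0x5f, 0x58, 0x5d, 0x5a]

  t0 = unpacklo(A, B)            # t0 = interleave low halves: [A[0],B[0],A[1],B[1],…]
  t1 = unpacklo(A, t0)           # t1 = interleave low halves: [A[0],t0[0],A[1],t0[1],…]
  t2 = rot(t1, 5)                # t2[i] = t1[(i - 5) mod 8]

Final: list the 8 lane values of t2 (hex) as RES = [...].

t0 = [0x5b, 0xa1, 0xd0, 0xf5, 0x1c, 0x47, 0x25, 0xb0]
t1 = [0x5b, 0x5b, 0xd0, 0xa1, 0x1c, 0xd0, 0x25, 0xf5]
t2 = [0xa1, 0x1c, 0xd0, 0x25, 0xf5, 0x5b, 0x5b, 0xd0]

RES = [0xa1, 0x1c, 0xd0, 0x25, 0xf5, 0x5b, 0x5b, 0xd0]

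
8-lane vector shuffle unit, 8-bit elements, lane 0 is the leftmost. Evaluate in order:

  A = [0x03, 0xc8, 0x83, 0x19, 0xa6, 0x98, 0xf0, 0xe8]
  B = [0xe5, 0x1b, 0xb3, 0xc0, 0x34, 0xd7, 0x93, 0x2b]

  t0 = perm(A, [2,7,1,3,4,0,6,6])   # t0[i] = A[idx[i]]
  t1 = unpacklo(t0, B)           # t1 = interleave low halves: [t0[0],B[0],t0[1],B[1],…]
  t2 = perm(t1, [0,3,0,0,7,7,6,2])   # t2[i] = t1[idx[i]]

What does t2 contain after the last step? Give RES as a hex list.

RES = [ 0x83  0x1b  0x83  0x83  0xc0  0xc0  0x19  0xe8 ]

→ t0 |83|e8|c8|19|a6|03|f0|f0|
→ t1 |83|e5|e8|1b|c8|b3|19|c0|
→ t2 |83|1b|83|83|c0|c0|19|e8|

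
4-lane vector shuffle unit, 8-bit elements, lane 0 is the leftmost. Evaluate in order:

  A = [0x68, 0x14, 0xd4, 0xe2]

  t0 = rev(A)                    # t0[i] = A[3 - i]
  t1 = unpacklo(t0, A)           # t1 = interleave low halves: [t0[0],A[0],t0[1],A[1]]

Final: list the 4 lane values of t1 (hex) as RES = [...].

t0 = [0xe2, 0xd4, 0x14, 0x68]
t1 = [0xe2, 0x68, 0xd4, 0x14]

RES = [0xe2, 0x68, 0xd4, 0x14]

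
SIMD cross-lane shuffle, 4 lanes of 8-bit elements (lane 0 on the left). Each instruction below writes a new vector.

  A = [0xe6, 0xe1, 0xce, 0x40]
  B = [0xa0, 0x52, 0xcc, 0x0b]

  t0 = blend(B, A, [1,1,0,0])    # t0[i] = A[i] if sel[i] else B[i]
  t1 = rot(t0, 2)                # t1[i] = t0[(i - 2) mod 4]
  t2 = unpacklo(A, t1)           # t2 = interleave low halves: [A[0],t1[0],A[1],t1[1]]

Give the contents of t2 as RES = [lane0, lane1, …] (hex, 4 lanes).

  t0: e6 e1 cc 0b
  t1: cc 0b e6 e1
  t2: e6 cc e1 0b

RES = [ 0xe6  0xcc  0xe1  0x0b ]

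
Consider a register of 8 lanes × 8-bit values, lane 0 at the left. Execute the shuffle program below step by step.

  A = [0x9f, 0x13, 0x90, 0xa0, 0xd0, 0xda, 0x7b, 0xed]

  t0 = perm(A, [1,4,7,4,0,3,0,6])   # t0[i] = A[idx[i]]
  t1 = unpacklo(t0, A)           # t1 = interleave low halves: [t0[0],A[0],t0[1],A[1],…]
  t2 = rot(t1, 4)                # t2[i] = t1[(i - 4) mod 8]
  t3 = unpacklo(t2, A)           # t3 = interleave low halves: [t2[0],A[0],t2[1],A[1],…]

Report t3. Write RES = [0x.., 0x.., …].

RES = [ 0xed  0x9f  0x90  0x13  0xd0  0x90  0xa0  0xa0 ]

t0 = [0x13, 0xd0, 0xed, 0xd0, 0x9f, 0xa0, 0x9f, 0x7b]
t1 = [0x13, 0x9f, 0xd0, 0x13, 0xed, 0x90, 0xd0, 0xa0]
t2 = [0xed, 0x90, 0xd0, 0xa0, 0x13, 0x9f, 0xd0, 0x13]
t3 = [0xed, 0x9f, 0x90, 0x13, 0xd0, 0x90, 0xa0, 0xa0]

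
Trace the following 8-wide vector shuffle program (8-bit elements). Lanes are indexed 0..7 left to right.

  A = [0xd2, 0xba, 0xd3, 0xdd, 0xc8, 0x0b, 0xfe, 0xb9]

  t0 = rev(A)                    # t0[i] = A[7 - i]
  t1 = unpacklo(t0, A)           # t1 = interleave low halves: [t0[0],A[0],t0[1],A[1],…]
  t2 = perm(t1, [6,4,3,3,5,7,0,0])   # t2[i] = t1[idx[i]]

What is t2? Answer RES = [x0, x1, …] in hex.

  t0: b9 fe 0b c8 dd d3 ba d2
  t1: b9 d2 fe ba 0b d3 c8 dd
  t2: c8 0b ba ba d3 dd b9 b9

RES = [ 0xc8  0x0b  0xba  0xba  0xd3  0xdd  0xb9  0xb9 ]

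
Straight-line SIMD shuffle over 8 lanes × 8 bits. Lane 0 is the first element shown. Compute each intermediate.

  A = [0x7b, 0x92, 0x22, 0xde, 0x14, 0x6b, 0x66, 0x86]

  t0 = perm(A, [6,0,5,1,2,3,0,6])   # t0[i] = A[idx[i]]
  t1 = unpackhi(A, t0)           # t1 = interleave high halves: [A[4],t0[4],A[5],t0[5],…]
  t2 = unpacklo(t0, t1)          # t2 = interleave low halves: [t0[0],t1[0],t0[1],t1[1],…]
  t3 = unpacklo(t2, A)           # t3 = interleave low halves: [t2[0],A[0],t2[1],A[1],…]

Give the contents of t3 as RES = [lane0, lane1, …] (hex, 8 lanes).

RES = [0x66, 0x7b, 0x14, 0x92, 0x7b, 0x22, 0x22, 0xde]

→ t0 |66|7b|6b|92|22|de|7b|66|
→ t1 |14|22|6b|de|66|7b|86|66|
→ t2 |66|14|7b|22|6b|6b|92|de|
→ t3 |66|7b|14|92|7b|22|22|de|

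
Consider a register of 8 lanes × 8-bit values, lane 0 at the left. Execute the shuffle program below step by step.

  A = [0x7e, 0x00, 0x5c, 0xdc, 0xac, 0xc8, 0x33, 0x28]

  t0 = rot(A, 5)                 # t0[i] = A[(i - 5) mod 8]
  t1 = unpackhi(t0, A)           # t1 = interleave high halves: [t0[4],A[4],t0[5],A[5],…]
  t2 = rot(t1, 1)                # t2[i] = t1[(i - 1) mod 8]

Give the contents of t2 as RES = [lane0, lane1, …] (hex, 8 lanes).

  t0: dc ac c8 33 28 7e 00 5c
  t1: 28 ac 7e c8 00 33 5c 28
  t2: 28 28 ac 7e c8 00 33 5c

RES = [ 0x28  0x28  0xac  0x7e  0xc8  0x00  0x33  0x5c ]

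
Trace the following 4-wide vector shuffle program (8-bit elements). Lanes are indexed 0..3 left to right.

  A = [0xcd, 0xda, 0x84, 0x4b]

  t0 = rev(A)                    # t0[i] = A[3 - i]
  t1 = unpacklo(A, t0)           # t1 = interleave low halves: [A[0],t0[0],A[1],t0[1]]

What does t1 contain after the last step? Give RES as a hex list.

  t0: 4b 84 da cd
  t1: cd 4b da 84

RES = [0xcd, 0x4b, 0xda, 0x84]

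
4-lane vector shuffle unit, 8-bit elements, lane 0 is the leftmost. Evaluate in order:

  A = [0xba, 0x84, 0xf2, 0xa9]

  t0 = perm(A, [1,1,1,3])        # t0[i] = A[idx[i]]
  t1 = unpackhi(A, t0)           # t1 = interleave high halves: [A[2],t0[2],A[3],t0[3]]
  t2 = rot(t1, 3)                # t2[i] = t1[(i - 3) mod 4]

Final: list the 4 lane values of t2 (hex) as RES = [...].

t0 = [0x84, 0x84, 0x84, 0xa9]
t1 = [0xf2, 0x84, 0xa9, 0xa9]
t2 = [0x84, 0xa9, 0xa9, 0xf2]

RES = [0x84, 0xa9, 0xa9, 0xf2]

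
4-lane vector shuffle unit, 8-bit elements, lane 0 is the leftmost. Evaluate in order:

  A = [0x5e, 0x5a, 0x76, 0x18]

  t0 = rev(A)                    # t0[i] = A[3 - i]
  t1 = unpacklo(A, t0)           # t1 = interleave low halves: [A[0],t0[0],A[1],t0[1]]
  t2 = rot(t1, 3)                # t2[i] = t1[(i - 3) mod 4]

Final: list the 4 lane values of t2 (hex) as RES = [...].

→ t0 |18|76|5a|5e|
→ t1 |5e|18|5a|76|
→ t2 |18|5a|76|5e|

RES = [ 0x18  0x5a  0x76  0x5e ]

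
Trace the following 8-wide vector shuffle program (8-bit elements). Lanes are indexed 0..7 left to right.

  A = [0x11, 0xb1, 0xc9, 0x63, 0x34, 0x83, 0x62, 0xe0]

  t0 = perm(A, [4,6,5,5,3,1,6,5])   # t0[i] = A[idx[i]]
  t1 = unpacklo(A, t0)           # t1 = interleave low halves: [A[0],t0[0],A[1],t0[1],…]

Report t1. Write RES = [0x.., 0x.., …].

RES = [0x11, 0x34, 0xb1, 0x62, 0xc9, 0x83, 0x63, 0x83]

  t0: 34 62 83 83 63 b1 62 83
  t1: 11 34 b1 62 c9 83 63 83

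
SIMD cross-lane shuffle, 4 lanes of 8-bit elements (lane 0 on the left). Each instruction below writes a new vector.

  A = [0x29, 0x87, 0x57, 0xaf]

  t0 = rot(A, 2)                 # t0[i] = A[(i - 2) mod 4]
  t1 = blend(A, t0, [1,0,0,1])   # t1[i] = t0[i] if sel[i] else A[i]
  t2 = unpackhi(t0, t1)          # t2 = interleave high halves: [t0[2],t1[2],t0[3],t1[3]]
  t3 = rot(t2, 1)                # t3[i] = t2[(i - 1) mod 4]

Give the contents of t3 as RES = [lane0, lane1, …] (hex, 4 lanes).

RES = [0x87, 0x29, 0x57, 0x87]

t0 = [0x57, 0xaf, 0x29, 0x87]
t1 = [0x57, 0x87, 0x57, 0x87]
t2 = [0x29, 0x57, 0x87, 0x87]
t3 = [0x87, 0x29, 0x57, 0x87]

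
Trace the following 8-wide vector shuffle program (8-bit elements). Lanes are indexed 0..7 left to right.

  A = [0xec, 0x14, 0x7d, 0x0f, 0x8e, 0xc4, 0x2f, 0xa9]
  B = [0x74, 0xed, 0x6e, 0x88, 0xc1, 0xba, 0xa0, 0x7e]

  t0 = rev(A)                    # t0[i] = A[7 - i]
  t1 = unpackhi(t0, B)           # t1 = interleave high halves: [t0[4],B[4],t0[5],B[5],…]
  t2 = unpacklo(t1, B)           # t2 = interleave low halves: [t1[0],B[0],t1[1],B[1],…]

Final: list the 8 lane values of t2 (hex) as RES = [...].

RES = [ 0x0f  0x74  0xc1  0xed  0x7d  0x6e  0xba  0x88 ]

→ t0 |a9|2f|c4|8e|0f|7d|14|ec|
→ t1 |0f|c1|7d|ba|14|a0|ec|7e|
→ t2 |0f|74|c1|ed|7d|6e|ba|88|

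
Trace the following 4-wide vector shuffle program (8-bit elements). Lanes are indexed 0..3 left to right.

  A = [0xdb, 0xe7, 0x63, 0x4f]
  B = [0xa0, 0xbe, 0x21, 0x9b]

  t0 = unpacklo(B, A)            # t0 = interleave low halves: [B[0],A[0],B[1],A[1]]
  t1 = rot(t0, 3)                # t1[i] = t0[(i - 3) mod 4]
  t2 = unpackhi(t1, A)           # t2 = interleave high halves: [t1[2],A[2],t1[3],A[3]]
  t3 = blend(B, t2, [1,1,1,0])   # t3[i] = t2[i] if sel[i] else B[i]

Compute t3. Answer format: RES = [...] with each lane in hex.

RES = [ 0xe7  0x63  0xa0  0x9b ]

  t0: a0 db be e7
  t1: db be e7 a0
  t2: e7 63 a0 4f
  t3: e7 63 a0 9b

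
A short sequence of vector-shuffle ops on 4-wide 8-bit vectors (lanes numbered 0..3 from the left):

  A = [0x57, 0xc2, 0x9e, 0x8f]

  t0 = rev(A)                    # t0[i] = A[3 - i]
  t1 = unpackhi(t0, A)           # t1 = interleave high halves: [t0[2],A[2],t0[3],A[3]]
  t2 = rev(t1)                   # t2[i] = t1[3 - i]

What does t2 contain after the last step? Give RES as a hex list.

t0 = [0x8f, 0x9e, 0xc2, 0x57]
t1 = [0xc2, 0x9e, 0x57, 0x8f]
t2 = [0x8f, 0x57, 0x9e, 0xc2]

RES = [ 0x8f  0x57  0x9e  0xc2 ]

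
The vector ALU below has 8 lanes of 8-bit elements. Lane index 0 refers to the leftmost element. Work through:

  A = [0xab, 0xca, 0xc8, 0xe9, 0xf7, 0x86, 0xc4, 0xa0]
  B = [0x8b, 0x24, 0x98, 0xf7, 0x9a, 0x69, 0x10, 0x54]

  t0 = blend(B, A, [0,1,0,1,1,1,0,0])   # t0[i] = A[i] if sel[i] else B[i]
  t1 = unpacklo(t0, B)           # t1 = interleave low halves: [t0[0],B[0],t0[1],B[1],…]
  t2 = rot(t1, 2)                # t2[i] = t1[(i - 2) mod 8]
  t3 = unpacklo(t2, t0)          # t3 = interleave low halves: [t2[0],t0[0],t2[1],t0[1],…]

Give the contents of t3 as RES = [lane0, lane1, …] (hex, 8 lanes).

RES = [ 0xe9  0x8b  0xf7  0xca  0x8b  0x98  0x8b  0xe9 ]

t0 = [0x8b, 0xca, 0x98, 0xe9, 0xf7, 0x86, 0x10, 0x54]
t1 = [0x8b, 0x8b, 0xca, 0x24, 0x98, 0x98, 0xe9, 0xf7]
t2 = [0xe9, 0xf7, 0x8b, 0x8b, 0xca, 0x24, 0x98, 0x98]
t3 = [0xe9, 0x8b, 0xf7, 0xca, 0x8b, 0x98, 0x8b, 0xe9]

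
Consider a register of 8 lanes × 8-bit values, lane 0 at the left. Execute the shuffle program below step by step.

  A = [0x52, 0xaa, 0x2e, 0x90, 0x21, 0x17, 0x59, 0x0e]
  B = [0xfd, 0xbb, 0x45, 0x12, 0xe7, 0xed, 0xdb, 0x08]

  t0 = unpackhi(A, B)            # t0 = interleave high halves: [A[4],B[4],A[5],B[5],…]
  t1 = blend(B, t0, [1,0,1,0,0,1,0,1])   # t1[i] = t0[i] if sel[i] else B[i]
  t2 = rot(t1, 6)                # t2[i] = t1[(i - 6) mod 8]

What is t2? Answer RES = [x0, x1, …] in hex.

  t0: 21 e7 17 ed 59 db 0e 08
  t1: 21 bb 17 12 e7 db db 08
  t2: 17 12 e7 db db 08 21 bb

RES = [0x17, 0x12, 0xe7, 0xdb, 0xdb, 0x08, 0x21, 0xbb]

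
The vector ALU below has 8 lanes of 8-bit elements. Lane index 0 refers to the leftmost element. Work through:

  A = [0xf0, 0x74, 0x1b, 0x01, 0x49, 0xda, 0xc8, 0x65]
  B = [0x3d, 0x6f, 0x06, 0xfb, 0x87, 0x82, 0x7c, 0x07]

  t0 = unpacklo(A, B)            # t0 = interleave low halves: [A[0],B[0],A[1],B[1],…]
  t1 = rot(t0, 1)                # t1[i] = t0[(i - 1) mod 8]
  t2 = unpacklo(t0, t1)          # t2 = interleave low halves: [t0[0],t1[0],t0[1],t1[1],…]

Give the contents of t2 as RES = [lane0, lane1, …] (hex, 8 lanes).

RES = [0xf0, 0xfb, 0x3d, 0xf0, 0x74, 0x3d, 0x6f, 0x74]

t0 = [0xf0, 0x3d, 0x74, 0x6f, 0x1b, 0x06, 0x01, 0xfb]
t1 = [0xfb, 0xf0, 0x3d, 0x74, 0x6f, 0x1b, 0x06, 0x01]
t2 = [0xf0, 0xfb, 0x3d, 0xf0, 0x74, 0x3d, 0x6f, 0x74]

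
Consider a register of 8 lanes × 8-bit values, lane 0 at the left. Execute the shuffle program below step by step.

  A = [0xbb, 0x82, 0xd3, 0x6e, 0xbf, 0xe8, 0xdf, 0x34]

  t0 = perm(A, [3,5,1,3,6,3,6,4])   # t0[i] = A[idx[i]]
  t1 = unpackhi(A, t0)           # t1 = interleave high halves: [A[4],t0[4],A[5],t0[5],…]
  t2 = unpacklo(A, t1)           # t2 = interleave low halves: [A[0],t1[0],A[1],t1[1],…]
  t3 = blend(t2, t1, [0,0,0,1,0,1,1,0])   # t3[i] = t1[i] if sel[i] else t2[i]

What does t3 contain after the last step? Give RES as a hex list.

t0 = [0x6e, 0xe8, 0x82, 0x6e, 0xdf, 0x6e, 0xdf, 0xbf]
t1 = [0xbf, 0xdf, 0xe8, 0x6e, 0xdf, 0xdf, 0x34, 0xbf]
t2 = [0xbb, 0xbf, 0x82, 0xdf, 0xd3, 0xe8, 0x6e, 0x6e]
t3 = [0xbb, 0xbf, 0x82, 0x6e, 0xd3, 0xdf, 0x34, 0x6e]

RES = [0xbb, 0xbf, 0x82, 0x6e, 0xd3, 0xdf, 0x34, 0x6e]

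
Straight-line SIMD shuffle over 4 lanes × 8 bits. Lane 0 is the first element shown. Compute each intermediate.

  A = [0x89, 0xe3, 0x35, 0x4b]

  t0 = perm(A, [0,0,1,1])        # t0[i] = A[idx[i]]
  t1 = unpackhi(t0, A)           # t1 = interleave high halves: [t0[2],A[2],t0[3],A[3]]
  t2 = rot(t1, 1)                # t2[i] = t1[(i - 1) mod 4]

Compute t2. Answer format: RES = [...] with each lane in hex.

t0 = [0x89, 0x89, 0xe3, 0xe3]
t1 = [0xe3, 0x35, 0xe3, 0x4b]
t2 = [0x4b, 0xe3, 0x35, 0xe3]

RES = [ 0x4b  0xe3  0x35  0xe3 ]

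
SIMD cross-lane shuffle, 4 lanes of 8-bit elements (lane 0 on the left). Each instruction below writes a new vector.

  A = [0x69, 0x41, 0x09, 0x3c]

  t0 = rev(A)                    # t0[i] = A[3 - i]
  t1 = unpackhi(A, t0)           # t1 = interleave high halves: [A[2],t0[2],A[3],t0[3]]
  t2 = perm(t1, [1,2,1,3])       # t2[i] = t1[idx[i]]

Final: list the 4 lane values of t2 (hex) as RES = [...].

→ t0 |3c|09|41|69|
→ t1 |09|41|3c|69|
→ t2 |41|3c|41|69|

RES = [ 0x41  0x3c  0x41  0x69 ]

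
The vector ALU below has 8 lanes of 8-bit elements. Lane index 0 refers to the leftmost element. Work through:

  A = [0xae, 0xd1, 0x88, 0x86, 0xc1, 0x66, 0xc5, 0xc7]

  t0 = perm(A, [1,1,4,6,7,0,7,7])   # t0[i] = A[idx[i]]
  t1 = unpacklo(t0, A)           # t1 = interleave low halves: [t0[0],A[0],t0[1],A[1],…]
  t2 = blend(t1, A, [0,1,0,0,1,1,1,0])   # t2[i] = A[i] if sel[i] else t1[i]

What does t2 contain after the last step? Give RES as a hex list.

t0 = [0xd1, 0xd1, 0xc1, 0xc5, 0xc7, 0xae, 0xc7, 0xc7]
t1 = [0xd1, 0xae, 0xd1, 0xd1, 0xc1, 0x88, 0xc5, 0x86]
t2 = [0xd1, 0xd1, 0xd1, 0xd1, 0xc1, 0x66, 0xc5, 0x86]

RES = [ 0xd1  0xd1  0xd1  0xd1  0xc1  0x66  0xc5  0x86 ]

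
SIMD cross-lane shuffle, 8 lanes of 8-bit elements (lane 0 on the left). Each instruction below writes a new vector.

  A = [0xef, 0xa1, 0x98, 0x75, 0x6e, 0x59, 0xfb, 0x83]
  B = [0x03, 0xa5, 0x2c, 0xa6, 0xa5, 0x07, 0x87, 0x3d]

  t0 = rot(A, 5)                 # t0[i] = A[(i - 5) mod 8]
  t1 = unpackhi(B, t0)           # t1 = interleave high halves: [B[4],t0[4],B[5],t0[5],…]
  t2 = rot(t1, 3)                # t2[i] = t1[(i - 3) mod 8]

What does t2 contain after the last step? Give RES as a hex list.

RES = [ 0xa1  0x3d  0x98  0xa5  0x83  0x07  0xef  0x87 ]

→ t0 |75|6e|59|fb|83|ef|a1|98|
→ t1 |a5|83|07|ef|87|a1|3d|98|
→ t2 |a1|3d|98|a5|83|07|ef|87|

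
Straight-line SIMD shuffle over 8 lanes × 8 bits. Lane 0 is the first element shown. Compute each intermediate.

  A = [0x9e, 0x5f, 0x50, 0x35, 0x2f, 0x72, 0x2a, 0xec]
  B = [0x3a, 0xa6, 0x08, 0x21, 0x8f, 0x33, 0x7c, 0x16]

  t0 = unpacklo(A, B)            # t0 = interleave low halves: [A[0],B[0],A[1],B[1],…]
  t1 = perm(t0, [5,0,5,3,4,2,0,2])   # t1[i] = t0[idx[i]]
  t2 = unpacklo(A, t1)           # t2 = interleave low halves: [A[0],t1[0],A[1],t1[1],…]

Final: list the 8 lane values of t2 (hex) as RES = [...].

→ t0 |9e|3a|5f|a6|50|08|35|21|
→ t1 |08|9e|08|a6|50|5f|9e|5f|
→ t2 |9e|08|5f|9e|50|08|35|a6|

RES = [ 0x9e  0x08  0x5f  0x9e  0x50  0x08  0x35  0xa6 ]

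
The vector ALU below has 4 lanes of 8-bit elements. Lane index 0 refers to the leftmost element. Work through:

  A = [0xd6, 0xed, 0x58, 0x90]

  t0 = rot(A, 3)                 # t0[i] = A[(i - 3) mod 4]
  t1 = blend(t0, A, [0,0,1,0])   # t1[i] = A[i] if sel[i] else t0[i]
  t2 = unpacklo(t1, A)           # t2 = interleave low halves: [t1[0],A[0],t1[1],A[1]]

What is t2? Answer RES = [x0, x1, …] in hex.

  t0: ed 58 90 d6
  t1: ed 58 58 d6
  t2: ed d6 58 ed

RES = [0xed, 0xd6, 0x58, 0xed]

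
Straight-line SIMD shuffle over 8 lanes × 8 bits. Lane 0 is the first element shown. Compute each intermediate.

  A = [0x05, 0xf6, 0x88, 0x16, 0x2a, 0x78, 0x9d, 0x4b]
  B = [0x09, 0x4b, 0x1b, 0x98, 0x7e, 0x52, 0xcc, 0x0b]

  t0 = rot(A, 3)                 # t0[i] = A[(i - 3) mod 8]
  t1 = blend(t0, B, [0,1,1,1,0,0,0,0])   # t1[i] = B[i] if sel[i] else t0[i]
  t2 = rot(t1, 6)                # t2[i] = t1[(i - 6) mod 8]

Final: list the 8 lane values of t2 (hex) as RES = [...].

  t0: 78 9d 4b 05 f6 88 16 2a
  t1: 78 4b 1b 98 f6 88 16 2a
  t2: 1b 98 f6 88 16 2a 78 4b

RES = [ 0x1b  0x98  0xf6  0x88  0x16  0x2a  0x78  0x4b ]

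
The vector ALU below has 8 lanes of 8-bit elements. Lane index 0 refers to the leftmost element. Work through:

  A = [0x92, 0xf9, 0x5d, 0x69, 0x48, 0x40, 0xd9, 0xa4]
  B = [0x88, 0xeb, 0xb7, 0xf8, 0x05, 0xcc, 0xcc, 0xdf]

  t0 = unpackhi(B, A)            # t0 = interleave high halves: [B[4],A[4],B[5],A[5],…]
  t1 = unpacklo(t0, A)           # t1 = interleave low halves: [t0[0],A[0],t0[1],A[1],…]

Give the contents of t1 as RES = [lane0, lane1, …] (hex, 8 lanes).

RES = [0x05, 0x92, 0x48, 0xf9, 0xcc, 0x5d, 0x40, 0x69]

t0 = [0x05, 0x48, 0xcc, 0x40, 0xcc, 0xd9, 0xdf, 0xa4]
t1 = [0x05, 0x92, 0x48, 0xf9, 0xcc, 0x5d, 0x40, 0x69]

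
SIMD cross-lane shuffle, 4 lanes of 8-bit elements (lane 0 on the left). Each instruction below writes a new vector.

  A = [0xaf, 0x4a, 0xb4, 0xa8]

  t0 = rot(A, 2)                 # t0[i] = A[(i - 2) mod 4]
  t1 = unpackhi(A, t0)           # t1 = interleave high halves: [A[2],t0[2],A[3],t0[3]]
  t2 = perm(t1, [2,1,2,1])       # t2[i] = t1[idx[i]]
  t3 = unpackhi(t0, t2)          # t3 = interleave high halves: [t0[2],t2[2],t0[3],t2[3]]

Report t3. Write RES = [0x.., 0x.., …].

RES = [ 0xaf  0xa8  0x4a  0xaf ]

  t0: b4 a8 af 4a
  t1: b4 af a8 4a
  t2: a8 af a8 af
  t3: af a8 4a af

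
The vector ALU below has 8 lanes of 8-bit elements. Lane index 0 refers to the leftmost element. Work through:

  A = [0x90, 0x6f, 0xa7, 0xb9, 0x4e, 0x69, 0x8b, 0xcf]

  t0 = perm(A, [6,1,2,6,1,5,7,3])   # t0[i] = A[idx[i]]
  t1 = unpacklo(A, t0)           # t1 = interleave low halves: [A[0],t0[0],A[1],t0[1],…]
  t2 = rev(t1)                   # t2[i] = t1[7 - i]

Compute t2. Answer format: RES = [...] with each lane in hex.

t0 = [0x8b, 0x6f, 0xa7, 0x8b, 0x6f, 0x69, 0xcf, 0xb9]
t1 = [0x90, 0x8b, 0x6f, 0x6f, 0xa7, 0xa7, 0xb9, 0x8b]
t2 = [0x8b, 0xb9, 0xa7, 0xa7, 0x6f, 0x6f, 0x8b, 0x90]

RES = [ 0x8b  0xb9  0xa7  0xa7  0x6f  0x6f  0x8b  0x90 ]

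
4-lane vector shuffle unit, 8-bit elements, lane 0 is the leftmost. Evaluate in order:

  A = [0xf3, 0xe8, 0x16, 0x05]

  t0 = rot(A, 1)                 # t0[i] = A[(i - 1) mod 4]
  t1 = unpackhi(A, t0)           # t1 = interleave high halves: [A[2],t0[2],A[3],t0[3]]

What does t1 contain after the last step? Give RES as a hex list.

t0 = [0x05, 0xf3, 0xe8, 0x16]
t1 = [0x16, 0xe8, 0x05, 0x16]

RES = [0x16, 0xe8, 0x05, 0x16]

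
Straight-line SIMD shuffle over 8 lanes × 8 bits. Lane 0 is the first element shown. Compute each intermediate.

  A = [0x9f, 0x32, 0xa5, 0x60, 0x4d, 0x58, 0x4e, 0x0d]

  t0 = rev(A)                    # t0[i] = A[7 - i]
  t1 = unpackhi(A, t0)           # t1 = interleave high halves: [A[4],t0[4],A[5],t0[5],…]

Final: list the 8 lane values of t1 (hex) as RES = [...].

t0 = [0x0d, 0x4e, 0x58, 0x4d, 0x60, 0xa5, 0x32, 0x9f]
t1 = [0x4d, 0x60, 0x58, 0xa5, 0x4e, 0x32, 0x0d, 0x9f]

RES = [0x4d, 0x60, 0x58, 0xa5, 0x4e, 0x32, 0x0d, 0x9f]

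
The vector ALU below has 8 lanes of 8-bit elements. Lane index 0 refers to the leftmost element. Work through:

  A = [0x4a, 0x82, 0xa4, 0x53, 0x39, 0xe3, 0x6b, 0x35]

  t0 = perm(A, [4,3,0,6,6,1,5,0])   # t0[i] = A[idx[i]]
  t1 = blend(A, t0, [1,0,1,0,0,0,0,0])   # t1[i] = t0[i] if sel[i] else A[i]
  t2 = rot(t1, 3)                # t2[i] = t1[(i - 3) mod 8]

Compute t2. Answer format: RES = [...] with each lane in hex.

→ t0 |39|53|4a|6b|6b|82|e3|4a|
→ t1 |39|82|4a|53|39|e3|6b|35|
→ t2 |e3|6b|35|39|82|4a|53|39|

RES = [0xe3, 0x6b, 0x35, 0x39, 0x82, 0x4a, 0x53, 0x39]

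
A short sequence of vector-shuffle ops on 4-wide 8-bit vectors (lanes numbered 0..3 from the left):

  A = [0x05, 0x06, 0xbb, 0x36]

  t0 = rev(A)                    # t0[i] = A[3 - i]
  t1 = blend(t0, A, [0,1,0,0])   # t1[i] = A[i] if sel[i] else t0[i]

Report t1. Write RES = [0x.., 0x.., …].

RES = [ 0x36  0x06  0x06  0x05 ]

t0 = [0x36, 0xbb, 0x06, 0x05]
t1 = [0x36, 0x06, 0x06, 0x05]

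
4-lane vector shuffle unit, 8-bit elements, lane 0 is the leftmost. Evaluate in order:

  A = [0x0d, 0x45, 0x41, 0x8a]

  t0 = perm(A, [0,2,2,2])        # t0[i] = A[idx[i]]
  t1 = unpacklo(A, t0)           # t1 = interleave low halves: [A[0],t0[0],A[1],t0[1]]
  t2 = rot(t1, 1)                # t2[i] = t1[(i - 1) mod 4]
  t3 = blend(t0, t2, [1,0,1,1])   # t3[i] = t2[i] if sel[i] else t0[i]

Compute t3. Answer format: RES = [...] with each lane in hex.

→ t0 |0d|41|41|41|
→ t1 |0d|0d|45|41|
→ t2 |41|0d|0d|45|
→ t3 |41|41|0d|45|

RES = [0x41, 0x41, 0x0d, 0x45]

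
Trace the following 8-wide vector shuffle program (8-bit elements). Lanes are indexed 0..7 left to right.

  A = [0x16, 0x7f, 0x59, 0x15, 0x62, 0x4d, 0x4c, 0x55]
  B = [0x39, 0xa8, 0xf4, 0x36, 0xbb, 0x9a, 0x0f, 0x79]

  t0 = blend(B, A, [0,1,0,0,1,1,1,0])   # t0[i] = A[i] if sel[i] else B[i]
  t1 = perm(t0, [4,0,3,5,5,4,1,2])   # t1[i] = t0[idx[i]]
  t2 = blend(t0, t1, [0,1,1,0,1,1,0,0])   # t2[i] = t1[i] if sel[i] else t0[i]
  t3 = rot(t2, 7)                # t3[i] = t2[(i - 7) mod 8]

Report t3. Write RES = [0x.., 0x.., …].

RES = [0x39, 0x36, 0x36, 0x4d, 0x62, 0x4c, 0x79, 0x39]

→ t0 |39|7f|f4|36|62|4d|4c|79|
→ t1 |62|39|36|4d|4d|62|7f|f4|
→ t2 |39|39|36|36|4d|62|4c|79|
→ t3 |39|36|36|4d|62|4c|79|39|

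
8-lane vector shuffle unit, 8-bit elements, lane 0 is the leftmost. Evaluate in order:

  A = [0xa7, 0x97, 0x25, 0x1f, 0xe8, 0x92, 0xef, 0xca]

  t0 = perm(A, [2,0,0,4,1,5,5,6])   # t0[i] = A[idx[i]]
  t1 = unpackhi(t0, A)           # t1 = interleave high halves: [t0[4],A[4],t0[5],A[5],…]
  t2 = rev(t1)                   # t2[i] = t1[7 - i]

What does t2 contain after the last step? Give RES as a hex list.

RES = [ 0xca  0xef  0xef  0x92  0x92  0x92  0xe8  0x97 ]

t0 = [0x25, 0xa7, 0xa7, 0xe8, 0x97, 0x92, 0x92, 0xef]
t1 = [0x97, 0xe8, 0x92, 0x92, 0x92, 0xef, 0xef, 0xca]
t2 = [0xca, 0xef, 0xef, 0x92, 0x92, 0x92, 0xe8, 0x97]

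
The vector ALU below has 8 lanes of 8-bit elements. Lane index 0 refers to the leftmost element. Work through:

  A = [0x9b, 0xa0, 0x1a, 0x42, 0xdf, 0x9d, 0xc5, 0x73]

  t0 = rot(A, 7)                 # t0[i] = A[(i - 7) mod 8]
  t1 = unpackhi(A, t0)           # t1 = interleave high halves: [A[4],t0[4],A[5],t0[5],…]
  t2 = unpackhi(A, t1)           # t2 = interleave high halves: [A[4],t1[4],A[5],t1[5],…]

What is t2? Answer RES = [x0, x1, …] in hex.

RES = [0xdf, 0xc5, 0x9d, 0x73, 0xc5, 0x73, 0x73, 0x9b]

t0 = [0xa0, 0x1a, 0x42, 0xdf, 0x9d, 0xc5, 0x73, 0x9b]
t1 = [0xdf, 0x9d, 0x9d, 0xc5, 0xc5, 0x73, 0x73, 0x9b]
t2 = [0xdf, 0xc5, 0x9d, 0x73, 0xc5, 0x73, 0x73, 0x9b]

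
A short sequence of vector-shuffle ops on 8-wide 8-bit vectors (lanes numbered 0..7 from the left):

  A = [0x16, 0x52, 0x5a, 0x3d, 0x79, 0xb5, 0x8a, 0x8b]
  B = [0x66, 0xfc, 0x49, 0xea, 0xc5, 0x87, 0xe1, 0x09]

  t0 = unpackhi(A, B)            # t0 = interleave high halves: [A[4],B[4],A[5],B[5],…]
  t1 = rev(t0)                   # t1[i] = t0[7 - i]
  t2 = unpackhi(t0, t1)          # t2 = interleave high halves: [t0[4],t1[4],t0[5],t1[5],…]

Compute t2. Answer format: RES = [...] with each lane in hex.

RES = [ 0x8a  0x87  0xe1  0xb5  0x8b  0xc5  0x09  0x79 ]

  t0: 79 c5 b5 87 8a e1 8b 09
  t1: 09 8b e1 8a 87 b5 c5 79
  t2: 8a 87 e1 b5 8b c5 09 79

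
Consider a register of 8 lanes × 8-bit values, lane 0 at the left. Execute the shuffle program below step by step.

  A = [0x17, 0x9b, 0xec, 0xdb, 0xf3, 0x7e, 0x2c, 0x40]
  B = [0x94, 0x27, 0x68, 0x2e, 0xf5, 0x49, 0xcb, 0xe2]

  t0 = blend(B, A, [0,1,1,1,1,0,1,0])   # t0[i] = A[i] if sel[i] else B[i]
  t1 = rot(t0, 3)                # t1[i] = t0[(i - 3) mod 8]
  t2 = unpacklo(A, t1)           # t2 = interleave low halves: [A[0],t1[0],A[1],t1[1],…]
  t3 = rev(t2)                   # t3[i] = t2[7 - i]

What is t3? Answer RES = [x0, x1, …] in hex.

→ t0 |94|9b|ec|db|f3|49|2c|e2|
→ t1 |49|2c|e2|94|9b|ec|db|f3|
→ t2 |17|49|9b|2c|ec|e2|db|94|
→ t3 |94|db|e2|ec|2c|9b|49|17|

RES = [ 0x94  0xdb  0xe2  0xec  0x2c  0x9b  0x49  0x17 ]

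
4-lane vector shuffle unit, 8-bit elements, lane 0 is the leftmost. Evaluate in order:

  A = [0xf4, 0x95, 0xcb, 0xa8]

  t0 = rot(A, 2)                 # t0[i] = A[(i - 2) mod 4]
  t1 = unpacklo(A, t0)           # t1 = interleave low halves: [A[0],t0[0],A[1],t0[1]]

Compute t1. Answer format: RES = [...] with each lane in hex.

RES = [ 0xf4  0xcb  0x95  0xa8 ]

t0 = [0xcb, 0xa8, 0xf4, 0x95]
t1 = [0xf4, 0xcb, 0x95, 0xa8]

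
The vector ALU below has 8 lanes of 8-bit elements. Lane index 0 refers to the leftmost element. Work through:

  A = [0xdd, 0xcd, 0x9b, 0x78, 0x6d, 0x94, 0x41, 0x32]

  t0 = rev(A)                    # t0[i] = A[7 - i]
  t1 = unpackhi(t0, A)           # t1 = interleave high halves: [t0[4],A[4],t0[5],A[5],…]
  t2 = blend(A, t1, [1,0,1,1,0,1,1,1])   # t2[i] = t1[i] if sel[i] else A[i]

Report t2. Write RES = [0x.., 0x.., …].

→ t0 |32|41|94|6d|78|9b|cd|dd|
→ t1 |78|6d|9b|94|cd|41|dd|32|
→ t2 |78|cd|9b|94|6d|41|dd|32|

RES = [ 0x78  0xcd  0x9b  0x94  0x6d  0x41  0xdd  0x32 ]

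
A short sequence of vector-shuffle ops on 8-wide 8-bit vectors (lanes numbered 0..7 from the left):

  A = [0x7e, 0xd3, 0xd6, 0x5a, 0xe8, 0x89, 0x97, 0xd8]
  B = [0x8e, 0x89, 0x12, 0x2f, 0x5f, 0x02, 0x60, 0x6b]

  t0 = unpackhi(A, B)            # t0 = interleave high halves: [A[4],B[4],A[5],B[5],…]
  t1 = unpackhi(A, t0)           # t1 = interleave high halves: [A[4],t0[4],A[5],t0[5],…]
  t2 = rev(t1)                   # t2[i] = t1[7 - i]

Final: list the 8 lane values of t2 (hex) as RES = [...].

→ t0 |e8|5f|89|02|97|60|d8|6b|
→ t1 |e8|97|89|60|97|d8|d8|6b|
→ t2 |6b|d8|d8|97|60|89|97|e8|

RES = [0x6b, 0xd8, 0xd8, 0x97, 0x60, 0x89, 0x97, 0xe8]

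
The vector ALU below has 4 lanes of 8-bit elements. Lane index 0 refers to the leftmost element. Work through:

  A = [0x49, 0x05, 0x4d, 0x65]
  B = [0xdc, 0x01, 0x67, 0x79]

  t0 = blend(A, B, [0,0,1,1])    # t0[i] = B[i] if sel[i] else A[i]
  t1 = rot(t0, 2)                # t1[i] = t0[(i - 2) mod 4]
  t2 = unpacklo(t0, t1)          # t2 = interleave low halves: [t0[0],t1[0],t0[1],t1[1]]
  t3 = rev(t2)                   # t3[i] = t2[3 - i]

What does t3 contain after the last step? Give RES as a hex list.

  t0: 49 05 67 79
  t1: 67 79 49 05
  t2: 49 67 05 79
  t3: 79 05 67 49

RES = [ 0x79  0x05  0x67  0x49 ]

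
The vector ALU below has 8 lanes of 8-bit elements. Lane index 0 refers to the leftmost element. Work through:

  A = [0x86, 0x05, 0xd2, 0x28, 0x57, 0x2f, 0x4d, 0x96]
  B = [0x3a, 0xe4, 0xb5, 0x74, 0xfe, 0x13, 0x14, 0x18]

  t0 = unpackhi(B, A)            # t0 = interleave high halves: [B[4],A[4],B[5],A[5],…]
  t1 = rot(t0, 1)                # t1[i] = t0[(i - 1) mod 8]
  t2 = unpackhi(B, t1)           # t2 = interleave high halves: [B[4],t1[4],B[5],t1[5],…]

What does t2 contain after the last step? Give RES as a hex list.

→ t0 |fe|57|13|2f|14|4d|18|96|
→ t1 |96|fe|57|13|2f|14|4d|18|
→ t2 |fe|2f|13|14|14|4d|18|18|

RES = [ 0xfe  0x2f  0x13  0x14  0x14  0x4d  0x18  0x18 ]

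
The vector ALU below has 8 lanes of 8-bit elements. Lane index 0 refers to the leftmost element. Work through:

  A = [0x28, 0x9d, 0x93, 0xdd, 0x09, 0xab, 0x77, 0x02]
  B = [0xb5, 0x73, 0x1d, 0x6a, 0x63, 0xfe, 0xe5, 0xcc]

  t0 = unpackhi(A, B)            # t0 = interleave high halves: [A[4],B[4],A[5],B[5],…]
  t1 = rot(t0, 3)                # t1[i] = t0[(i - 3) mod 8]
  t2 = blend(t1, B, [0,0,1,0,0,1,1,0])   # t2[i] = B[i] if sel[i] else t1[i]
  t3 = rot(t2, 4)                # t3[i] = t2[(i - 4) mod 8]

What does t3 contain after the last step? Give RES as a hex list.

RES = [ 0x63  0xfe  0xe5  0x77  0xe5  0x02  0x1d  0x09 ]

→ t0 |09|63|ab|fe|77|e5|02|cc|
→ t1 |e5|02|cc|09|63|ab|fe|77|
→ t2 |e5|02|1d|09|63|fe|e5|77|
→ t3 |63|fe|e5|77|e5|02|1d|09|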